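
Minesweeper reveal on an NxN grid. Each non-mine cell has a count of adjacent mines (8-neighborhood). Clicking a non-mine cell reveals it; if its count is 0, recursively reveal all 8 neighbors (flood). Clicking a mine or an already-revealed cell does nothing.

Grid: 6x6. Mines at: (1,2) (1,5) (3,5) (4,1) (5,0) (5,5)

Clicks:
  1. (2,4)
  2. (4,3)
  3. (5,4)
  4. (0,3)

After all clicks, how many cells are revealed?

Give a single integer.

Click 1 (2,4) count=2: revealed 1 new [(2,4)] -> total=1
Click 2 (4,3) count=0: revealed 11 new [(2,2) (2,3) (3,2) (3,3) (3,4) (4,2) (4,3) (4,4) (5,2) (5,3) (5,4)] -> total=12
Click 3 (5,4) count=1: revealed 0 new [(none)] -> total=12
Click 4 (0,3) count=1: revealed 1 new [(0,3)] -> total=13

Answer: 13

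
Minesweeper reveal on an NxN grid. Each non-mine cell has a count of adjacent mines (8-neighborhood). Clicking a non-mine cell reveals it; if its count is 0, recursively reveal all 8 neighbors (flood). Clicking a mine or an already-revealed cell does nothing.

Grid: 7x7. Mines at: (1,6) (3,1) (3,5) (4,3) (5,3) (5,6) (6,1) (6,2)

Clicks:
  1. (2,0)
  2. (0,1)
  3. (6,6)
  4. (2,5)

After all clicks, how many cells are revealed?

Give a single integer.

Click 1 (2,0) count=1: revealed 1 new [(2,0)] -> total=1
Click 2 (0,1) count=0: revealed 20 new [(0,0) (0,1) (0,2) (0,3) (0,4) (0,5) (1,0) (1,1) (1,2) (1,3) (1,4) (1,5) (2,1) (2,2) (2,3) (2,4) (2,5) (3,2) (3,3) (3,4)] -> total=21
Click 3 (6,6) count=1: revealed 1 new [(6,6)] -> total=22
Click 4 (2,5) count=2: revealed 0 new [(none)] -> total=22

Answer: 22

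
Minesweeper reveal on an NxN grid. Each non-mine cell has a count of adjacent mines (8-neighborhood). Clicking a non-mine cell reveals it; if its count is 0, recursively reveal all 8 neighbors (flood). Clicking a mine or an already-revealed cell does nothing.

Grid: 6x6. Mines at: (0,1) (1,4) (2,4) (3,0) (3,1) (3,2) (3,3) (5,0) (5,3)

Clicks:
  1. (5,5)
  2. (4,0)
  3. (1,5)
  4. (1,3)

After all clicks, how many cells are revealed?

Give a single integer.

Answer: 9

Derivation:
Click 1 (5,5) count=0: revealed 6 new [(3,4) (3,5) (4,4) (4,5) (5,4) (5,5)] -> total=6
Click 2 (4,0) count=3: revealed 1 new [(4,0)] -> total=7
Click 3 (1,5) count=2: revealed 1 new [(1,5)] -> total=8
Click 4 (1,3) count=2: revealed 1 new [(1,3)] -> total=9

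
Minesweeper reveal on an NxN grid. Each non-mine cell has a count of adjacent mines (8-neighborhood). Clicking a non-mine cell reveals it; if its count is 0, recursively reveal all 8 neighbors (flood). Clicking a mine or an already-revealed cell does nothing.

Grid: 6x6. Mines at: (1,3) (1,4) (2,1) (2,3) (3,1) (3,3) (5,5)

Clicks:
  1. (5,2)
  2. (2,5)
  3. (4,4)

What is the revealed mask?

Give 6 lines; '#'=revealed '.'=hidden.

Answer: ......
......
.....#
......
#####.
#####.

Derivation:
Click 1 (5,2) count=0: revealed 10 new [(4,0) (4,1) (4,2) (4,3) (4,4) (5,0) (5,1) (5,2) (5,3) (5,4)] -> total=10
Click 2 (2,5) count=1: revealed 1 new [(2,5)] -> total=11
Click 3 (4,4) count=2: revealed 0 new [(none)] -> total=11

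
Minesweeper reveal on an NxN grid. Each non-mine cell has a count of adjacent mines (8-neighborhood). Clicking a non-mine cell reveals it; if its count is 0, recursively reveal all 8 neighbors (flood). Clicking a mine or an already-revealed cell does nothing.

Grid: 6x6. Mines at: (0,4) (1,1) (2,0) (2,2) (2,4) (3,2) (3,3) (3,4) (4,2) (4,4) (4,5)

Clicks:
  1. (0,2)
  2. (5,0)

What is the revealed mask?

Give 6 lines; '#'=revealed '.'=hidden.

Click 1 (0,2) count=1: revealed 1 new [(0,2)] -> total=1
Click 2 (5,0) count=0: revealed 6 new [(3,0) (3,1) (4,0) (4,1) (5,0) (5,1)] -> total=7

Answer: ..#...
......
......
##....
##....
##....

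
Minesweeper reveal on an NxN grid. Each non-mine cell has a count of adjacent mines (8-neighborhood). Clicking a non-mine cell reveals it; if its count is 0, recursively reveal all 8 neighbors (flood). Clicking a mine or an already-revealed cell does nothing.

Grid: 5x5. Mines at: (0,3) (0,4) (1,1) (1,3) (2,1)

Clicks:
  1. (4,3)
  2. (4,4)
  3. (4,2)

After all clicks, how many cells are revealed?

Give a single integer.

Answer: 13

Derivation:
Click 1 (4,3) count=0: revealed 13 new [(2,2) (2,3) (2,4) (3,0) (3,1) (3,2) (3,3) (3,4) (4,0) (4,1) (4,2) (4,3) (4,4)] -> total=13
Click 2 (4,4) count=0: revealed 0 new [(none)] -> total=13
Click 3 (4,2) count=0: revealed 0 new [(none)] -> total=13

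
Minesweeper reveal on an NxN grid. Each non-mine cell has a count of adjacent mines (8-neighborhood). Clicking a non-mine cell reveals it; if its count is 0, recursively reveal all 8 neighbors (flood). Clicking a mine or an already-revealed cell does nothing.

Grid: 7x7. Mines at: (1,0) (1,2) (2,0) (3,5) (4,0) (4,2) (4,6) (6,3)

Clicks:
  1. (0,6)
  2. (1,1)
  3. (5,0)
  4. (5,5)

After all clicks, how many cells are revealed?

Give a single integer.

Click 1 (0,6) count=0: revealed 12 new [(0,3) (0,4) (0,5) (0,6) (1,3) (1,4) (1,5) (1,6) (2,3) (2,4) (2,5) (2,6)] -> total=12
Click 2 (1,1) count=3: revealed 1 new [(1,1)] -> total=13
Click 3 (5,0) count=1: revealed 1 new [(5,0)] -> total=14
Click 4 (5,5) count=1: revealed 1 new [(5,5)] -> total=15

Answer: 15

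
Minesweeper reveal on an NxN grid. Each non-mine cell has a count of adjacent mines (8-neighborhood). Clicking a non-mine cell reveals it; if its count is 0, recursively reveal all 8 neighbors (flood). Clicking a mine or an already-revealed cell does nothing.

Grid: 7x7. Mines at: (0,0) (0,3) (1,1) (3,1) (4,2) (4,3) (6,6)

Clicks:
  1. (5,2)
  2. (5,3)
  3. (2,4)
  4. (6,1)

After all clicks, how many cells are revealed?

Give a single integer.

Click 1 (5,2) count=2: revealed 1 new [(5,2)] -> total=1
Click 2 (5,3) count=2: revealed 1 new [(5,3)] -> total=2
Click 3 (2,4) count=0: revealed 24 new [(0,4) (0,5) (0,6) (1,2) (1,3) (1,4) (1,5) (1,6) (2,2) (2,3) (2,4) (2,5) (2,6) (3,2) (3,3) (3,4) (3,5) (3,6) (4,4) (4,5) (4,6) (5,4) (5,5) (5,6)] -> total=26
Click 4 (6,1) count=0: revealed 10 new [(4,0) (4,1) (5,0) (5,1) (6,0) (6,1) (6,2) (6,3) (6,4) (6,5)] -> total=36

Answer: 36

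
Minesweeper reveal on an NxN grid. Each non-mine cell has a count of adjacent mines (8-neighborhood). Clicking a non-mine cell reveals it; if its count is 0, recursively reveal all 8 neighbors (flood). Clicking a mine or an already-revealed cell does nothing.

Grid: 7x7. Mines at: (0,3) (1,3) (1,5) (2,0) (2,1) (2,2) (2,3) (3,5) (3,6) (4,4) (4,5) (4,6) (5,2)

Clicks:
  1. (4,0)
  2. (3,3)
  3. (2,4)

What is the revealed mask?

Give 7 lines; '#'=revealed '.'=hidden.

Click 1 (4,0) count=0: revealed 8 new [(3,0) (3,1) (4,0) (4,1) (5,0) (5,1) (6,0) (6,1)] -> total=8
Click 2 (3,3) count=3: revealed 1 new [(3,3)] -> total=9
Click 3 (2,4) count=4: revealed 1 new [(2,4)] -> total=10

Answer: .......
.......
....#..
##.#...
##.....
##.....
##.....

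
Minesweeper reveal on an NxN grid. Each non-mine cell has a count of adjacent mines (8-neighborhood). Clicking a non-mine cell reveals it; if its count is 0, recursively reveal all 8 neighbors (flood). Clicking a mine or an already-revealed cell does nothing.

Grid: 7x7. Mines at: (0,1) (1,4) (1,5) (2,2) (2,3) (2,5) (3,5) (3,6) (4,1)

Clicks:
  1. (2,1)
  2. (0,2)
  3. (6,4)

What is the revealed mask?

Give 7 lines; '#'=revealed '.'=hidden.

Click 1 (2,1) count=1: revealed 1 new [(2,1)] -> total=1
Click 2 (0,2) count=1: revealed 1 new [(0,2)] -> total=2
Click 3 (6,4) count=0: revealed 22 new [(3,2) (3,3) (3,4) (4,2) (4,3) (4,4) (4,5) (4,6) (5,0) (5,1) (5,2) (5,3) (5,4) (5,5) (5,6) (6,0) (6,1) (6,2) (6,3) (6,4) (6,5) (6,6)] -> total=24

Answer: ..#....
.......
.#.....
..###..
..#####
#######
#######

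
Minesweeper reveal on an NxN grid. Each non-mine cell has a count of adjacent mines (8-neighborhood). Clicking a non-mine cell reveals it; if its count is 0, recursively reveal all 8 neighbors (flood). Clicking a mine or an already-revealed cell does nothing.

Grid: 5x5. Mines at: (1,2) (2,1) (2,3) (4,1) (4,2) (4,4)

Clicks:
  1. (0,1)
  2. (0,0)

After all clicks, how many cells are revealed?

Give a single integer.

Answer: 4

Derivation:
Click 1 (0,1) count=1: revealed 1 new [(0,1)] -> total=1
Click 2 (0,0) count=0: revealed 3 new [(0,0) (1,0) (1,1)] -> total=4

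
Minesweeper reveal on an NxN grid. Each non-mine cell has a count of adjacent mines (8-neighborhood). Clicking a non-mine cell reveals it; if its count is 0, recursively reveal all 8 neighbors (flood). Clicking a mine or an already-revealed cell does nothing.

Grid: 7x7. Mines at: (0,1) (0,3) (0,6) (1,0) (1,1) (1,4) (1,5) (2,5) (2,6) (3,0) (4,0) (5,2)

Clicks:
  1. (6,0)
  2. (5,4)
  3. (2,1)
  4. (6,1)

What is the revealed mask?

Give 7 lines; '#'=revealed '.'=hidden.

Click 1 (6,0) count=0: revealed 4 new [(5,0) (5,1) (6,0) (6,1)] -> total=4
Click 2 (5,4) count=0: revealed 24 new [(2,1) (2,2) (2,3) (2,4) (3,1) (3,2) (3,3) (3,4) (3,5) (3,6) (4,1) (4,2) (4,3) (4,4) (4,5) (4,6) (5,3) (5,4) (5,5) (5,6) (6,3) (6,4) (6,5) (6,6)] -> total=28
Click 3 (2,1) count=3: revealed 0 new [(none)] -> total=28
Click 4 (6,1) count=1: revealed 0 new [(none)] -> total=28

Answer: .......
.......
.####..
.######
.######
##.####
##.####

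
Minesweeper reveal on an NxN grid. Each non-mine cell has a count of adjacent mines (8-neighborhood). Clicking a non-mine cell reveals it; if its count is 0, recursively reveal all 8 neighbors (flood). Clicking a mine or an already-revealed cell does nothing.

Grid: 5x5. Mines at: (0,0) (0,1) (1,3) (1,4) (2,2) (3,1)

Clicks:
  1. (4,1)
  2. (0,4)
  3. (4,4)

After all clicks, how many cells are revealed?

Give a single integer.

Answer: 10

Derivation:
Click 1 (4,1) count=1: revealed 1 new [(4,1)] -> total=1
Click 2 (0,4) count=2: revealed 1 new [(0,4)] -> total=2
Click 3 (4,4) count=0: revealed 8 new [(2,3) (2,4) (3,2) (3,3) (3,4) (4,2) (4,3) (4,4)] -> total=10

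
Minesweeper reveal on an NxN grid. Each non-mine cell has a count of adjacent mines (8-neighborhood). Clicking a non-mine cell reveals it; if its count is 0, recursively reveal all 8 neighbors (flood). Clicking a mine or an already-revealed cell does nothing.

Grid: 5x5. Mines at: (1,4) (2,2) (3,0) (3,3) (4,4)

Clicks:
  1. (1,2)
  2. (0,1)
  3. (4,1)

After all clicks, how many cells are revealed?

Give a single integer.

Answer: 11

Derivation:
Click 1 (1,2) count=1: revealed 1 new [(1,2)] -> total=1
Click 2 (0,1) count=0: revealed 9 new [(0,0) (0,1) (0,2) (0,3) (1,0) (1,1) (1,3) (2,0) (2,1)] -> total=10
Click 3 (4,1) count=1: revealed 1 new [(4,1)] -> total=11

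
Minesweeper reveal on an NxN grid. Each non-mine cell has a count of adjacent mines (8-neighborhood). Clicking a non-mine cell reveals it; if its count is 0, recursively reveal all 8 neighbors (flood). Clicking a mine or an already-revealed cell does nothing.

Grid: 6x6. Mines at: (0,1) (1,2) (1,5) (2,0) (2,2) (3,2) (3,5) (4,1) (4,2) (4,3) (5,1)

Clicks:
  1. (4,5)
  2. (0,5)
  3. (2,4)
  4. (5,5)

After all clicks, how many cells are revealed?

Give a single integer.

Answer: 6

Derivation:
Click 1 (4,5) count=1: revealed 1 new [(4,5)] -> total=1
Click 2 (0,5) count=1: revealed 1 new [(0,5)] -> total=2
Click 3 (2,4) count=2: revealed 1 new [(2,4)] -> total=3
Click 4 (5,5) count=0: revealed 3 new [(4,4) (5,4) (5,5)] -> total=6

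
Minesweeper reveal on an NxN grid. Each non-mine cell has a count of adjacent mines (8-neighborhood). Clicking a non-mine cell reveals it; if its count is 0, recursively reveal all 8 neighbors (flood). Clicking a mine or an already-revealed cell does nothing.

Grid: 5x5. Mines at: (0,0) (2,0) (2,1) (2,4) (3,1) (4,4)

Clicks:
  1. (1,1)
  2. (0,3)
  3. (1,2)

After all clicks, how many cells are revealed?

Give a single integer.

Click 1 (1,1) count=3: revealed 1 new [(1,1)] -> total=1
Click 2 (0,3) count=0: revealed 7 new [(0,1) (0,2) (0,3) (0,4) (1,2) (1,3) (1,4)] -> total=8
Click 3 (1,2) count=1: revealed 0 new [(none)] -> total=8

Answer: 8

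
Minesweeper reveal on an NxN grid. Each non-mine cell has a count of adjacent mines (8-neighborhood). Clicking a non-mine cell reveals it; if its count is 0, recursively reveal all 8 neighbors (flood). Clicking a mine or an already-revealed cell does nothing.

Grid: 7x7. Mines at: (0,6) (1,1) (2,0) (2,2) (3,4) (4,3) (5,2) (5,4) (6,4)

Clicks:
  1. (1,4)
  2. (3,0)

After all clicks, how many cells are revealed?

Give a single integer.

Click 1 (1,4) count=0: revealed 11 new [(0,2) (0,3) (0,4) (0,5) (1,2) (1,3) (1,4) (1,5) (2,3) (2,4) (2,5)] -> total=11
Click 2 (3,0) count=1: revealed 1 new [(3,0)] -> total=12

Answer: 12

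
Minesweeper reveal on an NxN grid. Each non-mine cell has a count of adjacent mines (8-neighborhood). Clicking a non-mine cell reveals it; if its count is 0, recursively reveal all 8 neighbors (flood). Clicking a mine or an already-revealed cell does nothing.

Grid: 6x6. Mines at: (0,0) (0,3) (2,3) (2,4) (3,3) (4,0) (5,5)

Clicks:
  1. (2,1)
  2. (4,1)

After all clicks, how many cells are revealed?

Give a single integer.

Click 1 (2,1) count=0: revealed 9 new [(1,0) (1,1) (1,2) (2,0) (2,1) (2,2) (3,0) (3,1) (3,2)] -> total=9
Click 2 (4,1) count=1: revealed 1 new [(4,1)] -> total=10

Answer: 10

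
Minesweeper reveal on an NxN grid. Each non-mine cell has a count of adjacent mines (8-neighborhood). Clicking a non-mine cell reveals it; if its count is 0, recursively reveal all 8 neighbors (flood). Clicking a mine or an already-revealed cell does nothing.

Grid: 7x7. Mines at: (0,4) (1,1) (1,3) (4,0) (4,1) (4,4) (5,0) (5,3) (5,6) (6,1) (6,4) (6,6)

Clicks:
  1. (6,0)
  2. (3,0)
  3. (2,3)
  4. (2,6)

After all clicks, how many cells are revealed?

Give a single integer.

Answer: 16

Derivation:
Click 1 (6,0) count=2: revealed 1 new [(6,0)] -> total=1
Click 2 (3,0) count=2: revealed 1 new [(3,0)] -> total=2
Click 3 (2,3) count=1: revealed 1 new [(2,3)] -> total=3
Click 4 (2,6) count=0: revealed 13 new [(0,5) (0,6) (1,4) (1,5) (1,6) (2,4) (2,5) (2,6) (3,4) (3,5) (3,6) (4,5) (4,6)] -> total=16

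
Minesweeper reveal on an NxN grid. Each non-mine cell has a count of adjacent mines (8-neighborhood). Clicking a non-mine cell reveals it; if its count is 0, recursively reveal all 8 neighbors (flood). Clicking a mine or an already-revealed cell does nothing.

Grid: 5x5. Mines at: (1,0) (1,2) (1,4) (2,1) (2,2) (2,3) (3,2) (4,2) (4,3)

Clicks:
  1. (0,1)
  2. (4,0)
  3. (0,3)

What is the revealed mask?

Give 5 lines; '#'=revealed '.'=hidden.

Click 1 (0,1) count=2: revealed 1 new [(0,1)] -> total=1
Click 2 (4,0) count=0: revealed 4 new [(3,0) (3,1) (4,0) (4,1)] -> total=5
Click 3 (0,3) count=2: revealed 1 new [(0,3)] -> total=6

Answer: .#.#.
.....
.....
##...
##...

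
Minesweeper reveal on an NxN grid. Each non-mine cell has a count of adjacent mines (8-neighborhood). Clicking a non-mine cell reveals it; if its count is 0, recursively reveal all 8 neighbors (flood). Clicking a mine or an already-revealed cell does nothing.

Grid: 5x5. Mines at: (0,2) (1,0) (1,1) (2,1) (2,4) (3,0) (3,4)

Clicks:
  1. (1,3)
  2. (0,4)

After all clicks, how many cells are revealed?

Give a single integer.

Answer: 4

Derivation:
Click 1 (1,3) count=2: revealed 1 new [(1,3)] -> total=1
Click 2 (0,4) count=0: revealed 3 new [(0,3) (0,4) (1,4)] -> total=4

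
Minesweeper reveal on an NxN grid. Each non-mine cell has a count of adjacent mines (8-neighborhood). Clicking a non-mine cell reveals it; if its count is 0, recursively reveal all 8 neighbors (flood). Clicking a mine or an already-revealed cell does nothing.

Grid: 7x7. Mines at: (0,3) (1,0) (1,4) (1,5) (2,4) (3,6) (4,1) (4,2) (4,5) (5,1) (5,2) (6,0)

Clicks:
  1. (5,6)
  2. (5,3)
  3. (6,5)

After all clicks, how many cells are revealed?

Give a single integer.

Click 1 (5,6) count=1: revealed 1 new [(5,6)] -> total=1
Click 2 (5,3) count=2: revealed 1 new [(5,3)] -> total=2
Click 3 (6,5) count=0: revealed 6 new [(5,4) (5,5) (6,3) (6,4) (6,5) (6,6)] -> total=8

Answer: 8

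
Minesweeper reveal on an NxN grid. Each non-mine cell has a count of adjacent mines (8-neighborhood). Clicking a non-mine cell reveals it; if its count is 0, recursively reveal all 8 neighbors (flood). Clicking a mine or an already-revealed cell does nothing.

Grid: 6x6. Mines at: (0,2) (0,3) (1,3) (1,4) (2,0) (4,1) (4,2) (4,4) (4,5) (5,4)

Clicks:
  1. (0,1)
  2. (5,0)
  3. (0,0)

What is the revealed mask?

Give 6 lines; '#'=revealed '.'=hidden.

Click 1 (0,1) count=1: revealed 1 new [(0,1)] -> total=1
Click 2 (5,0) count=1: revealed 1 new [(5,0)] -> total=2
Click 3 (0,0) count=0: revealed 3 new [(0,0) (1,0) (1,1)] -> total=5

Answer: ##....
##....
......
......
......
#.....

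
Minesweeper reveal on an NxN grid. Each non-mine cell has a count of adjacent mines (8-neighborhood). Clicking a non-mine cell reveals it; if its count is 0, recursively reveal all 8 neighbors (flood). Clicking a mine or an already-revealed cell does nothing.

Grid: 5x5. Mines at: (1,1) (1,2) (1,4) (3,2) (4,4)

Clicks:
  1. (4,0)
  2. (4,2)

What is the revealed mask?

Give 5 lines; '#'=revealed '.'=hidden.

Answer: .....
.....
##...
##...
###..

Derivation:
Click 1 (4,0) count=0: revealed 6 new [(2,0) (2,1) (3,0) (3,1) (4,0) (4,1)] -> total=6
Click 2 (4,2) count=1: revealed 1 new [(4,2)] -> total=7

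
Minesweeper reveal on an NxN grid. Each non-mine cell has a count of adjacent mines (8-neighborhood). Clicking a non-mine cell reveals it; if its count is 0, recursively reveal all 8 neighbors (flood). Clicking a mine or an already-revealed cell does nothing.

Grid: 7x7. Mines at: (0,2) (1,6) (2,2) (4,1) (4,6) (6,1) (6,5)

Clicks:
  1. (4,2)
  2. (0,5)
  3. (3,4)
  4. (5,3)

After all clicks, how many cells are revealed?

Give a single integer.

Click 1 (4,2) count=1: revealed 1 new [(4,2)] -> total=1
Click 2 (0,5) count=1: revealed 1 new [(0,5)] -> total=2
Click 3 (3,4) count=0: revealed 22 new [(0,3) (0,4) (1,3) (1,4) (1,5) (2,3) (2,4) (2,5) (3,2) (3,3) (3,4) (3,5) (4,3) (4,4) (4,5) (5,2) (5,3) (5,4) (5,5) (6,2) (6,3) (6,4)] -> total=24
Click 4 (5,3) count=0: revealed 0 new [(none)] -> total=24

Answer: 24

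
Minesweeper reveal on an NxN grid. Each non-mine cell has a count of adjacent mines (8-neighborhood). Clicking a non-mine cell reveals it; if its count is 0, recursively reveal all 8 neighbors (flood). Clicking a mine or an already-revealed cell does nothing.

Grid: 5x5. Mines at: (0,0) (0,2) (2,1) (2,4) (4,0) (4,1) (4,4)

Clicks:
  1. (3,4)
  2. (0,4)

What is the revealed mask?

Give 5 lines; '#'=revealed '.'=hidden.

Answer: ...##
...##
.....
....#
.....

Derivation:
Click 1 (3,4) count=2: revealed 1 new [(3,4)] -> total=1
Click 2 (0,4) count=0: revealed 4 new [(0,3) (0,4) (1,3) (1,4)] -> total=5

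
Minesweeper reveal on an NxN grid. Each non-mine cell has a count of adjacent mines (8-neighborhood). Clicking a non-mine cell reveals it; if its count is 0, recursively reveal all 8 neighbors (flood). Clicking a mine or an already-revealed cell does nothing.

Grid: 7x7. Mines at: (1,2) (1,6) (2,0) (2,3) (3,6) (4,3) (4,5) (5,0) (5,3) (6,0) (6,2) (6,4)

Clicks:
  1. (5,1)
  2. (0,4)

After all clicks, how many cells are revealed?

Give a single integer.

Click 1 (5,1) count=3: revealed 1 new [(5,1)] -> total=1
Click 2 (0,4) count=0: revealed 6 new [(0,3) (0,4) (0,5) (1,3) (1,4) (1,5)] -> total=7

Answer: 7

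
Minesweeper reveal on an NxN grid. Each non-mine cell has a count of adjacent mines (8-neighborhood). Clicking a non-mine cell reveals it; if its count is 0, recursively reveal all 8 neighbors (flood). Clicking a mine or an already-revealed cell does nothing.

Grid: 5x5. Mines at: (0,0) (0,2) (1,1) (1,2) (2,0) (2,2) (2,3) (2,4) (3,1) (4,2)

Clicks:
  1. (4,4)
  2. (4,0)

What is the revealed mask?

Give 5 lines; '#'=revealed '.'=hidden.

Click 1 (4,4) count=0: revealed 4 new [(3,3) (3,4) (4,3) (4,4)] -> total=4
Click 2 (4,0) count=1: revealed 1 new [(4,0)] -> total=5

Answer: .....
.....
.....
...##
#..##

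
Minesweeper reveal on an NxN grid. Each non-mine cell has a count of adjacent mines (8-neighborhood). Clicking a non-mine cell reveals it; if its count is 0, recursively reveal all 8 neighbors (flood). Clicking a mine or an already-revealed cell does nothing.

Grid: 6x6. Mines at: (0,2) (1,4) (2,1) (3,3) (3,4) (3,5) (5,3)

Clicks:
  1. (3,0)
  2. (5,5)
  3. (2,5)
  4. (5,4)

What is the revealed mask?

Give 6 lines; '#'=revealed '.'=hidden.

Answer: ......
......
.....#
#.....
....##
....##

Derivation:
Click 1 (3,0) count=1: revealed 1 new [(3,0)] -> total=1
Click 2 (5,5) count=0: revealed 4 new [(4,4) (4,5) (5,4) (5,5)] -> total=5
Click 3 (2,5) count=3: revealed 1 new [(2,5)] -> total=6
Click 4 (5,4) count=1: revealed 0 new [(none)] -> total=6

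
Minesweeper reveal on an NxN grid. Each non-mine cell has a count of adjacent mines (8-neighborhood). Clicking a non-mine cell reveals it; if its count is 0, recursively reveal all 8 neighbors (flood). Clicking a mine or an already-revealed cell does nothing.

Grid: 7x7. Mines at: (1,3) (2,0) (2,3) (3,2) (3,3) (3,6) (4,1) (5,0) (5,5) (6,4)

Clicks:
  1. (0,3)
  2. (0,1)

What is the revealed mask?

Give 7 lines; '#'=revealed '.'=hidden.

Answer: ####...
###....
.......
.......
.......
.......
.......

Derivation:
Click 1 (0,3) count=1: revealed 1 new [(0,3)] -> total=1
Click 2 (0,1) count=0: revealed 6 new [(0,0) (0,1) (0,2) (1,0) (1,1) (1,2)] -> total=7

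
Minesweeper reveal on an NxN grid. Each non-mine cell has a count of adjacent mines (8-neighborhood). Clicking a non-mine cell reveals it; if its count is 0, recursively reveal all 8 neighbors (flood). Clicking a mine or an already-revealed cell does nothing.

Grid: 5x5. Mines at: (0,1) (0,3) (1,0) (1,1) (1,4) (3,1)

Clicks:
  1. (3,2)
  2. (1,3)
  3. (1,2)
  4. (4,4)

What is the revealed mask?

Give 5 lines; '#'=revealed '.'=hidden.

Answer: .....
..##.
..###
..###
..###

Derivation:
Click 1 (3,2) count=1: revealed 1 new [(3,2)] -> total=1
Click 2 (1,3) count=2: revealed 1 new [(1,3)] -> total=2
Click 3 (1,2) count=3: revealed 1 new [(1,2)] -> total=3
Click 4 (4,4) count=0: revealed 8 new [(2,2) (2,3) (2,4) (3,3) (3,4) (4,2) (4,3) (4,4)] -> total=11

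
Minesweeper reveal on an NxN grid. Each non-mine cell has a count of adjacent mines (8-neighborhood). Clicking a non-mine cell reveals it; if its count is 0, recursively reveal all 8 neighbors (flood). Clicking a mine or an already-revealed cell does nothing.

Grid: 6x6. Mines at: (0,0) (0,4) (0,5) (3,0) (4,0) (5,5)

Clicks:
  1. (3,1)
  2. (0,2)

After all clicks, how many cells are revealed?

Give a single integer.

Answer: 27

Derivation:
Click 1 (3,1) count=2: revealed 1 new [(3,1)] -> total=1
Click 2 (0,2) count=0: revealed 26 new [(0,1) (0,2) (0,3) (1,1) (1,2) (1,3) (1,4) (1,5) (2,1) (2,2) (2,3) (2,4) (2,5) (3,2) (3,3) (3,4) (3,5) (4,1) (4,2) (4,3) (4,4) (4,5) (5,1) (5,2) (5,3) (5,4)] -> total=27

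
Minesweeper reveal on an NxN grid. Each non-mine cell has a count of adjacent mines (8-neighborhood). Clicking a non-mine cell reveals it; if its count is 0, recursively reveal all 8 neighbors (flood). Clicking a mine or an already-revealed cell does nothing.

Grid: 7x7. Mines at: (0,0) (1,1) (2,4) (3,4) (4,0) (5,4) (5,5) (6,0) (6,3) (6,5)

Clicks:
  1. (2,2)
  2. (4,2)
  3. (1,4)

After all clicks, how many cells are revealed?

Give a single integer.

Click 1 (2,2) count=1: revealed 1 new [(2,2)] -> total=1
Click 2 (4,2) count=0: revealed 11 new [(2,1) (2,3) (3,1) (3,2) (3,3) (4,1) (4,2) (4,3) (5,1) (5,2) (5,3)] -> total=12
Click 3 (1,4) count=1: revealed 1 new [(1,4)] -> total=13

Answer: 13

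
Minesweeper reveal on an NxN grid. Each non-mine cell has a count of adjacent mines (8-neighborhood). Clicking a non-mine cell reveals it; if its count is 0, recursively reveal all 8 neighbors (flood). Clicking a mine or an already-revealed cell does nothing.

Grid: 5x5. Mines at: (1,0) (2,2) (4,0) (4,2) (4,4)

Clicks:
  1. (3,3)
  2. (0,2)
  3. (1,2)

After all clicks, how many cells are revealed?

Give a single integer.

Answer: 12

Derivation:
Click 1 (3,3) count=3: revealed 1 new [(3,3)] -> total=1
Click 2 (0,2) count=0: revealed 11 new [(0,1) (0,2) (0,3) (0,4) (1,1) (1,2) (1,3) (1,4) (2,3) (2,4) (3,4)] -> total=12
Click 3 (1,2) count=1: revealed 0 new [(none)] -> total=12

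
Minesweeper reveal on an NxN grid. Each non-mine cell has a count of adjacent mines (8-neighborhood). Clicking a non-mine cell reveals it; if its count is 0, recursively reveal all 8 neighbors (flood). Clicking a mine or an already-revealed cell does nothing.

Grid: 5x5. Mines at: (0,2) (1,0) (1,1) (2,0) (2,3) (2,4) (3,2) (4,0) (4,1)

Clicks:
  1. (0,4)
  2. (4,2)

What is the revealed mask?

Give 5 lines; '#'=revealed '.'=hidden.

Answer: ...##
...##
.....
.....
..#..

Derivation:
Click 1 (0,4) count=0: revealed 4 new [(0,3) (0,4) (1,3) (1,4)] -> total=4
Click 2 (4,2) count=2: revealed 1 new [(4,2)] -> total=5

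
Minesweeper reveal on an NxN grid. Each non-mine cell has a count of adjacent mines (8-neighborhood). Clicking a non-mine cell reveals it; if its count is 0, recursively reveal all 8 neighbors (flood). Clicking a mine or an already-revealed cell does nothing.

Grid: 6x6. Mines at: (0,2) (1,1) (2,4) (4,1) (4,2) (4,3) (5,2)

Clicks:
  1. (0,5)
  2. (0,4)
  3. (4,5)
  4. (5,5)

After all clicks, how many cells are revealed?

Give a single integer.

Click 1 (0,5) count=0: revealed 6 new [(0,3) (0,4) (0,5) (1,3) (1,4) (1,5)] -> total=6
Click 2 (0,4) count=0: revealed 0 new [(none)] -> total=6
Click 3 (4,5) count=0: revealed 6 new [(3,4) (3,5) (4,4) (4,5) (5,4) (5,5)] -> total=12
Click 4 (5,5) count=0: revealed 0 new [(none)] -> total=12

Answer: 12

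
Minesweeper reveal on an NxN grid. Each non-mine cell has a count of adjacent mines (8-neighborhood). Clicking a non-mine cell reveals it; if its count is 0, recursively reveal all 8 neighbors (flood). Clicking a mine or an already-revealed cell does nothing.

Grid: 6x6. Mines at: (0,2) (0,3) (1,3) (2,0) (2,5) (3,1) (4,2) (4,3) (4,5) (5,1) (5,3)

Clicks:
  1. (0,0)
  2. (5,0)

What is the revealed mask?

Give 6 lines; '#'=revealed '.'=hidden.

Click 1 (0,0) count=0: revealed 4 new [(0,0) (0,1) (1,0) (1,1)] -> total=4
Click 2 (5,0) count=1: revealed 1 new [(5,0)] -> total=5

Answer: ##....
##....
......
......
......
#.....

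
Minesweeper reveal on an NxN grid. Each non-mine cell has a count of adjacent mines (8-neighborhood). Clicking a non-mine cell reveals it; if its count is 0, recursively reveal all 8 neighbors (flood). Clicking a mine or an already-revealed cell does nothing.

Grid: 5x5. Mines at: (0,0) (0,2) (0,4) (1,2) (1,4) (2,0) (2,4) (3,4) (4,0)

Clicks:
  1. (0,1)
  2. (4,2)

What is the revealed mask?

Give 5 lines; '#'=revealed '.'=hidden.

Answer: .#...
.....
.###.
.###.
.###.

Derivation:
Click 1 (0,1) count=3: revealed 1 new [(0,1)] -> total=1
Click 2 (4,2) count=0: revealed 9 new [(2,1) (2,2) (2,3) (3,1) (3,2) (3,3) (4,1) (4,2) (4,3)] -> total=10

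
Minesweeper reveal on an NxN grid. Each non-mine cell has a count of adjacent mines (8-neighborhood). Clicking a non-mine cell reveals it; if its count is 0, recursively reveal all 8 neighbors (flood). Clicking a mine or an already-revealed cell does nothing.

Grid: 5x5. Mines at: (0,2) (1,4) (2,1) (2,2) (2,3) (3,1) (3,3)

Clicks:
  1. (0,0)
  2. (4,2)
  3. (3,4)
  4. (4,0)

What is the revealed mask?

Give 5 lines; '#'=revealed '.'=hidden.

Answer: ##...
##...
.....
....#
#.#..

Derivation:
Click 1 (0,0) count=0: revealed 4 new [(0,0) (0,1) (1,0) (1,1)] -> total=4
Click 2 (4,2) count=2: revealed 1 new [(4,2)] -> total=5
Click 3 (3,4) count=2: revealed 1 new [(3,4)] -> total=6
Click 4 (4,0) count=1: revealed 1 new [(4,0)] -> total=7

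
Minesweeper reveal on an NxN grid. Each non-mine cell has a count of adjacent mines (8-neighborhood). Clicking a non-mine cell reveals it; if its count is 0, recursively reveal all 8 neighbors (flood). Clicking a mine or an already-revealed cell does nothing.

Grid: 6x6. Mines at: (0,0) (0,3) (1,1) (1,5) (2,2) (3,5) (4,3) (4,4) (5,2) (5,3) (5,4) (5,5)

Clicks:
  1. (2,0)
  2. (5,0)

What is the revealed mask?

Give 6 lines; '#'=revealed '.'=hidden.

Click 1 (2,0) count=1: revealed 1 new [(2,0)] -> total=1
Click 2 (5,0) count=0: revealed 7 new [(2,1) (3,0) (3,1) (4,0) (4,1) (5,0) (5,1)] -> total=8

Answer: ......
......
##....
##....
##....
##....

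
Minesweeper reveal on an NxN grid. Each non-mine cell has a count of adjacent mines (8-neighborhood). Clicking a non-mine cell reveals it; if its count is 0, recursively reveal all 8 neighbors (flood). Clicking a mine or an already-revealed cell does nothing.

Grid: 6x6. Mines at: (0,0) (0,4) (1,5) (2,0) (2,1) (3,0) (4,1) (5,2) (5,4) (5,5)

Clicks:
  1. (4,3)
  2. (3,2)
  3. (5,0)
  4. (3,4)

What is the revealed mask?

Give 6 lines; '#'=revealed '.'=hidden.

Answer: ......
..###.
..####
..####
..####
#.....

Derivation:
Click 1 (4,3) count=2: revealed 1 new [(4,3)] -> total=1
Click 2 (3,2) count=2: revealed 1 new [(3,2)] -> total=2
Click 3 (5,0) count=1: revealed 1 new [(5,0)] -> total=3
Click 4 (3,4) count=0: revealed 13 new [(1,2) (1,3) (1,4) (2,2) (2,3) (2,4) (2,5) (3,3) (3,4) (3,5) (4,2) (4,4) (4,5)] -> total=16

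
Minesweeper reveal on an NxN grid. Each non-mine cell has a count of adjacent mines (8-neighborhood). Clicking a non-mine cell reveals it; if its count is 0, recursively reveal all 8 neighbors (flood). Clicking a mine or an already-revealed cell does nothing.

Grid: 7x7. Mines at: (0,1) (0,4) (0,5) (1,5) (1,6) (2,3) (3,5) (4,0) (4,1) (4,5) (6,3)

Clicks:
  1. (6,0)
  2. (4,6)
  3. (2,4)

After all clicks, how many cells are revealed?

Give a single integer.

Click 1 (6,0) count=0: revealed 6 new [(5,0) (5,1) (5,2) (6,0) (6,1) (6,2)] -> total=6
Click 2 (4,6) count=2: revealed 1 new [(4,6)] -> total=7
Click 3 (2,4) count=3: revealed 1 new [(2,4)] -> total=8

Answer: 8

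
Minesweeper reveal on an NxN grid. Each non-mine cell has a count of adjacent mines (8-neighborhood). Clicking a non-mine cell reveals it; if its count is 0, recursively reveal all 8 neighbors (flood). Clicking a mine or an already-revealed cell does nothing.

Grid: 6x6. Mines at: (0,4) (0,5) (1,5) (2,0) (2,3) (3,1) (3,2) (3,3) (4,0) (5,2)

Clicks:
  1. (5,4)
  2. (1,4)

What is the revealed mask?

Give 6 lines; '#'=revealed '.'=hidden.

Answer: ......
....#.
....##
....##
...###
...###

Derivation:
Click 1 (5,4) count=0: revealed 10 new [(2,4) (2,5) (3,4) (3,5) (4,3) (4,4) (4,5) (5,3) (5,4) (5,5)] -> total=10
Click 2 (1,4) count=4: revealed 1 new [(1,4)] -> total=11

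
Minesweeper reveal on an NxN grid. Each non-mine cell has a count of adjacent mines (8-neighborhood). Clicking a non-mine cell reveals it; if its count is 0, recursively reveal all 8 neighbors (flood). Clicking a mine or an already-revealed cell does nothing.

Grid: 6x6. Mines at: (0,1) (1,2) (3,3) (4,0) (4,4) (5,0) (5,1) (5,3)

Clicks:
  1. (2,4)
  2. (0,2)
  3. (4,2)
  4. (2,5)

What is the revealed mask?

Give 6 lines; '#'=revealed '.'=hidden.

Answer: ..####
...###
...###
....##
..#...
......

Derivation:
Click 1 (2,4) count=1: revealed 1 new [(2,4)] -> total=1
Click 2 (0,2) count=2: revealed 1 new [(0,2)] -> total=2
Click 3 (4,2) count=3: revealed 1 new [(4,2)] -> total=3
Click 4 (2,5) count=0: revealed 10 new [(0,3) (0,4) (0,5) (1,3) (1,4) (1,5) (2,3) (2,5) (3,4) (3,5)] -> total=13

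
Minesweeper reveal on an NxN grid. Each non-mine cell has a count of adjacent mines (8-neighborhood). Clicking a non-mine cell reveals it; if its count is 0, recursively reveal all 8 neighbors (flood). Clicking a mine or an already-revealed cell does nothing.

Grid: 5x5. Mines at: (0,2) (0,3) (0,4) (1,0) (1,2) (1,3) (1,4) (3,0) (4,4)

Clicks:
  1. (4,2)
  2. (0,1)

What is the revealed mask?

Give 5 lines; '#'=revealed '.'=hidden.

Click 1 (4,2) count=0: revealed 9 new [(2,1) (2,2) (2,3) (3,1) (3,2) (3,3) (4,1) (4,2) (4,3)] -> total=9
Click 2 (0,1) count=3: revealed 1 new [(0,1)] -> total=10

Answer: .#...
.....
.###.
.###.
.###.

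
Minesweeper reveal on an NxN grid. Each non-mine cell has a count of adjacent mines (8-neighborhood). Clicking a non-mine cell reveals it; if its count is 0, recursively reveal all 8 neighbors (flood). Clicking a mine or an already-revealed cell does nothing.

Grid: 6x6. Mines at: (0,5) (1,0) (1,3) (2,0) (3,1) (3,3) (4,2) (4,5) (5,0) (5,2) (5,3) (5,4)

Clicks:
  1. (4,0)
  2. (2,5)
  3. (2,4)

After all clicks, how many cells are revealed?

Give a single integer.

Click 1 (4,0) count=2: revealed 1 new [(4,0)] -> total=1
Click 2 (2,5) count=0: revealed 6 new [(1,4) (1,5) (2,4) (2,5) (3,4) (3,5)] -> total=7
Click 3 (2,4) count=2: revealed 0 new [(none)] -> total=7

Answer: 7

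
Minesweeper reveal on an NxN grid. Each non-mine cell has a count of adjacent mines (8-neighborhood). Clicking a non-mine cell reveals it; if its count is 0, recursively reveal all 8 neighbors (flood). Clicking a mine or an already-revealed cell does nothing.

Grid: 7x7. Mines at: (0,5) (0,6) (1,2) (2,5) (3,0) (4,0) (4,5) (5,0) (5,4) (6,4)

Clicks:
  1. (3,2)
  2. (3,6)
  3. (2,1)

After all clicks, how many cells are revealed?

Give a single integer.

Answer: 19

Derivation:
Click 1 (3,2) count=0: revealed 18 new [(2,1) (2,2) (2,3) (2,4) (3,1) (3,2) (3,3) (3,4) (4,1) (4,2) (4,3) (4,4) (5,1) (5,2) (5,3) (6,1) (6,2) (6,3)] -> total=18
Click 2 (3,6) count=2: revealed 1 new [(3,6)] -> total=19
Click 3 (2,1) count=2: revealed 0 new [(none)] -> total=19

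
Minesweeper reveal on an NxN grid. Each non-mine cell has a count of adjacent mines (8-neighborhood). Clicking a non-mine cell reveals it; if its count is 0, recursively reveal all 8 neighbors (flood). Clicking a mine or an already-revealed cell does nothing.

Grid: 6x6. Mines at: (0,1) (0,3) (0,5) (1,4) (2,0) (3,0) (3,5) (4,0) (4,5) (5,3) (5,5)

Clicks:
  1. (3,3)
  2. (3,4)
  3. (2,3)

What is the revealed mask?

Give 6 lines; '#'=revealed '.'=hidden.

Answer: ......
.###..
.####.
.####.
.####.
......

Derivation:
Click 1 (3,3) count=0: revealed 15 new [(1,1) (1,2) (1,3) (2,1) (2,2) (2,3) (2,4) (3,1) (3,2) (3,3) (3,4) (4,1) (4,2) (4,3) (4,4)] -> total=15
Click 2 (3,4) count=2: revealed 0 new [(none)] -> total=15
Click 3 (2,3) count=1: revealed 0 new [(none)] -> total=15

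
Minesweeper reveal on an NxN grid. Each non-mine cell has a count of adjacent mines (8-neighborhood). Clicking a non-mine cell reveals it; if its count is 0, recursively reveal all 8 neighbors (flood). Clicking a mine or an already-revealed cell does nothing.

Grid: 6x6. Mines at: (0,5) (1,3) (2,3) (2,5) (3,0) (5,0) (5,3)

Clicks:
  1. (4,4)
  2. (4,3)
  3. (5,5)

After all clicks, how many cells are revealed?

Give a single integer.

Click 1 (4,4) count=1: revealed 1 new [(4,4)] -> total=1
Click 2 (4,3) count=1: revealed 1 new [(4,3)] -> total=2
Click 3 (5,5) count=0: revealed 5 new [(3,4) (3,5) (4,5) (5,4) (5,5)] -> total=7

Answer: 7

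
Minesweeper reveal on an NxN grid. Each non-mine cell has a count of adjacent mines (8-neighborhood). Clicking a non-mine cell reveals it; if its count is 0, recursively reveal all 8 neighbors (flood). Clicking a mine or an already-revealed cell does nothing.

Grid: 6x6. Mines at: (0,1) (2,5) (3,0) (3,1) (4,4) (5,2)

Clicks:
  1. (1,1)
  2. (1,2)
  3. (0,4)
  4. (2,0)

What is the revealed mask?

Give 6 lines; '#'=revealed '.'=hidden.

Click 1 (1,1) count=1: revealed 1 new [(1,1)] -> total=1
Click 2 (1,2) count=1: revealed 1 new [(1,2)] -> total=2
Click 3 (0,4) count=0: revealed 13 new [(0,2) (0,3) (0,4) (0,5) (1,3) (1,4) (1,5) (2,2) (2,3) (2,4) (3,2) (3,3) (3,4)] -> total=15
Click 4 (2,0) count=2: revealed 1 new [(2,0)] -> total=16

Answer: ..####
.#####
#.###.
..###.
......
......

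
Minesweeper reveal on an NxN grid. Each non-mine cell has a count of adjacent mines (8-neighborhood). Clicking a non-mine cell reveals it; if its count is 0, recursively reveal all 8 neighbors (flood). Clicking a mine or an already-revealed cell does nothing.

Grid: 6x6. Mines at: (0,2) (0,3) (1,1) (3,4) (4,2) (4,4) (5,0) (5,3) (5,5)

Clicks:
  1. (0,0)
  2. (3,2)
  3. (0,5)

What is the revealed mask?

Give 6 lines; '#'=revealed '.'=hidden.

Answer: #...##
....##
....##
..#...
......
......

Derivation:
Click 1 (0,0) count=1: revealed 1 new [(0,0)] -> total=1
Click 2 (3,2) count=1: revealed 1 new [(3,2)] -> total=2
Click 3 (0,5) count=0: revealed 6 new [(0,4) (0,5) (1,4) (1,5) (2,4) (2,5)] -> total=8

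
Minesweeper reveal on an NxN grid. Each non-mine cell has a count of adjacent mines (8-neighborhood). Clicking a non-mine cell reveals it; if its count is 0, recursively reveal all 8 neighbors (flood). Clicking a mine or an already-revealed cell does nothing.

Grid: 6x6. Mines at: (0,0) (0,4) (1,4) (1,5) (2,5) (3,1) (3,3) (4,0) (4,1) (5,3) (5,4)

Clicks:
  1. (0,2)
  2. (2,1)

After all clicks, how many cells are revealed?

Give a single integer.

Click 1 (0,2) count=0: revealed 9 new [(0,1) (0,2) (0,3) (1,1) (1,2) (1,3) (2,1) (2,2) (2,3)] -> total=9
Click 2 (2,1) count=1: revealed 0 new [(none)] -> total=9

Answer: 9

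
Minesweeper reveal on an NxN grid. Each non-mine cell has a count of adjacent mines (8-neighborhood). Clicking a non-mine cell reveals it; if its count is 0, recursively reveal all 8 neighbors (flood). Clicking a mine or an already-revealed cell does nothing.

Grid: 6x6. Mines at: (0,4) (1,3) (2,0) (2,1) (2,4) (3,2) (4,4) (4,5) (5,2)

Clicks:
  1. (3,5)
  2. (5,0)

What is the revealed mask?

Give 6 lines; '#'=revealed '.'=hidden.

Click 1 (3,5) count=3: revealed 1 new [(3,5)] -> total=1
Click 2 (5,0) count=0: revealed 6 new [(3,0) (3,1) (4,0) (4,1) (5,0) (5,1)] -> total=7

Answer: ......
......
......
##...#
##....
##....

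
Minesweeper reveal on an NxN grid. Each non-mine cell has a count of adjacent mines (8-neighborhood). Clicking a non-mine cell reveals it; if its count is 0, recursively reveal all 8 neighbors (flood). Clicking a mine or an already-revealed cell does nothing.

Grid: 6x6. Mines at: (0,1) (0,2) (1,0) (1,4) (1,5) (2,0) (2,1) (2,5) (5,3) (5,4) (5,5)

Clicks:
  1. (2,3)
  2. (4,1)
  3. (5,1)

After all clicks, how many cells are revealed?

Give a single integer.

Answer: 10

Derivation:
Click 1 (2,3) count=1: revealed 1 new [(2,3)] -> total=1
Click 2 (4,1) count=0: revealed 9 new [(3,0) (3,1) (3,2) (4,0) (4,1) (4,2) (5,0) (5,1) (5,2)] -> total=10
Click 3 (5,1) count=0: revealed 0 new [(none)] -> total=10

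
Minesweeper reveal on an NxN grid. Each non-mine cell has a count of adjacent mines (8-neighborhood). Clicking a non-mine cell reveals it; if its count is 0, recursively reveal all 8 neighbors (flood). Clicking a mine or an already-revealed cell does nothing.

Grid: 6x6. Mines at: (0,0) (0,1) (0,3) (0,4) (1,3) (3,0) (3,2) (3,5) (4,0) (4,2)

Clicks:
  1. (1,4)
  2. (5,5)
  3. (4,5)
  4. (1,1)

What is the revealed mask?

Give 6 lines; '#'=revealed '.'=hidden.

Answer: ......
.#..#.
......
......
...###
...###

Derivation:
Click 1 (1,4) count=3: revealed 1 new [(1,4)] -> total=1
Click 2 (5,5) count=0: revealed 6 new [(4,3) (4,4) (4,5) (5,3) (5,4) (5,5)] -> total=7
Click 3 (4,5) count=1: revealed 0 new [(none)] -> total=7
Click 4 (1,1) count=2: revealed 1 new [(1,1)] -> total=8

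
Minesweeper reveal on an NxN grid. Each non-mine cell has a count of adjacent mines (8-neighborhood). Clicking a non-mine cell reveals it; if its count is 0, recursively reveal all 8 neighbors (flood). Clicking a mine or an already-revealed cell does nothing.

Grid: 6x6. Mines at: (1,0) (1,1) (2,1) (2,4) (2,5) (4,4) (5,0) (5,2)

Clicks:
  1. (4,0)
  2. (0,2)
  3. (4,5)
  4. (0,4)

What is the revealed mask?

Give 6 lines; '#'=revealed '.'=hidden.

Click 1 (4,0) count=1: revealed 1 new [(4,0)] -> total=1
Click 2 (0,2) count=1: revealed 1 new [(0,2)] -> total=2
Click 3 (4,5) count=1: revealed 1 new [(4,5)] -> total=3
Click 4 (0,4) count=0: revealed 7 new [(0,3) (0,4) (0,5) (1,2) (1,3) (1,4) (1,5)] -> total=10

Answer: ..####
..####
......
......
#....#
......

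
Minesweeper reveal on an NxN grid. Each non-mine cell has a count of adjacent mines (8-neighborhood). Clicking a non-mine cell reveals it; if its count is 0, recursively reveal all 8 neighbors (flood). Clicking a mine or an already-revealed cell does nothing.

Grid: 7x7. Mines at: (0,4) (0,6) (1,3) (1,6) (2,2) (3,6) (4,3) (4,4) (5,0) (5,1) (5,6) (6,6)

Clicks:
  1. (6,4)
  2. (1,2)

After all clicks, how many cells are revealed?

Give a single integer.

Click 1 (6,4) count=0: revealed 8 new [(5,2) (5,3) (5,4) (5,5) (6,2) (6,3) (6,4) (6,5)] -> total=8
Click 2 (1,2) count=2: revealed 1 new [(1,2)] -> total=9

Answer: 9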